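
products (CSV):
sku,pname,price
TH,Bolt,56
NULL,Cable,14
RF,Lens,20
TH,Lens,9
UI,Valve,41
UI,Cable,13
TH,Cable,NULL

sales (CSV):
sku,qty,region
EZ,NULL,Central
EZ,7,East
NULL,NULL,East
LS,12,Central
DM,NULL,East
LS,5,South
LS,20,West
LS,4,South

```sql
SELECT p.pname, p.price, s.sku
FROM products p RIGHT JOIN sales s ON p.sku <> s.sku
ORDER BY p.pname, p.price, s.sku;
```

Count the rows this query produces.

43

RIGHT JOIN keeps every row from `sales`; unmatched rows get NULL for `products`'s columns.
Matching on p.sku <> s.sku. A NULL in a compared column never satisfies the condition.
- p row (sku=TH): matches 7 s row(s) → 7 output row(s).
- p row (sku=NULL): no match.
- p row (sku=RF): matches 7 s row(s) → 7 output row(s).
- p row (sku=TH): matches 7 s row(s) → 7 output row(s).
- p row (sku=UI): matches 7 s row(s) → 7 output row(s).
- p row (sku=UI): matches 7 s row(s) → 7 output row(s).
- p row (sku=TH): matches 7 s row(s) → 7 output row(s).
- plus 1 unmatched s row(s), each kept with NULL p columns.
Total: 42 matched + 1 padded = 43 rows.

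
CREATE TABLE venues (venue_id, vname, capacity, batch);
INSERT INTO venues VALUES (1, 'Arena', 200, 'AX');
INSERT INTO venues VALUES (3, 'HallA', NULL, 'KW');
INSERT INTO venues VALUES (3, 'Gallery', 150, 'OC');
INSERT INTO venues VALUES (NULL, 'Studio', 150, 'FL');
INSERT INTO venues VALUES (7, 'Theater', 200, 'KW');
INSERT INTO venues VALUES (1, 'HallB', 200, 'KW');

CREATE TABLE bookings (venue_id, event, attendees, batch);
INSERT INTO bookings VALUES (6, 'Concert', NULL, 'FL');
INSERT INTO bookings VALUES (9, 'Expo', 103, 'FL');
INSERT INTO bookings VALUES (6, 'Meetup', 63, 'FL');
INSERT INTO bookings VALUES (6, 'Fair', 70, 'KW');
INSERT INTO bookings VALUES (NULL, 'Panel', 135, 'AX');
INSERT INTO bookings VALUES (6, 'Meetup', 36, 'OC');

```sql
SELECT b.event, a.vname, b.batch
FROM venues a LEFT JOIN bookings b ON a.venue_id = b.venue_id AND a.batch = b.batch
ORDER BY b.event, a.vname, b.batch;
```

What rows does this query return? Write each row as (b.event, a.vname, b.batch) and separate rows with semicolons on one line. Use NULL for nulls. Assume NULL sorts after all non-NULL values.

(NULL, Arena, NULL); (NULL, Gallery, NULL); (NULL, HallA, NULL); (NULL, HallB, NULL); (NULL, Studio, NULL); (NULL, Theater, NULL)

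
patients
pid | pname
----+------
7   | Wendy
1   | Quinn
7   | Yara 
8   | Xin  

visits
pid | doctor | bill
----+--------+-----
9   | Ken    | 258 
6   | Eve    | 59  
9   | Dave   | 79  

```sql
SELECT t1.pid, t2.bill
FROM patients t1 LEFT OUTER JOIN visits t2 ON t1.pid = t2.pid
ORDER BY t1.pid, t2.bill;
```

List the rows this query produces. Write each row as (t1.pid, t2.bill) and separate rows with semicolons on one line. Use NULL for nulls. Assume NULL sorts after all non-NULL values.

(1, NULL); (7, NULL); (7, NULL); (8, NULL)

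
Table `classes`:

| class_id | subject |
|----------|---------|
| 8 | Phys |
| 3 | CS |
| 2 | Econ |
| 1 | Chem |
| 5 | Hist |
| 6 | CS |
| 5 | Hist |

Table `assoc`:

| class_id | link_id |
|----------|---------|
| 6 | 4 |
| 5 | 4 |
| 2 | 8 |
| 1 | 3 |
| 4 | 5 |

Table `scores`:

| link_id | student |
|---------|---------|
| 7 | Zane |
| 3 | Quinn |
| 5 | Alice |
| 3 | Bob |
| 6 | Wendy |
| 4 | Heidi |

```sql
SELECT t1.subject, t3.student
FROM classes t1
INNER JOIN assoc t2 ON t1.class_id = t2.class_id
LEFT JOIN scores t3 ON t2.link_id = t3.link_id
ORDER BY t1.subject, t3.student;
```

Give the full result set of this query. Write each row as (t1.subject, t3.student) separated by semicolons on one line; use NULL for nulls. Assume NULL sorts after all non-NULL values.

(CS, Heidi); (Chem, Bob); (Chem, Quinn); (Econ, NULL); (Hist, Heidi); (Hist, Heidi)

Evaluate left to right. First `classes t1 INNER JOIN assoc t2` on class_id: 5 row(s).
Then LEFT JOIN `scores t3` on link_id: each of those 5 rows is kept; rows whose t2.link_id has no match in t3 get NULL for t3's columns.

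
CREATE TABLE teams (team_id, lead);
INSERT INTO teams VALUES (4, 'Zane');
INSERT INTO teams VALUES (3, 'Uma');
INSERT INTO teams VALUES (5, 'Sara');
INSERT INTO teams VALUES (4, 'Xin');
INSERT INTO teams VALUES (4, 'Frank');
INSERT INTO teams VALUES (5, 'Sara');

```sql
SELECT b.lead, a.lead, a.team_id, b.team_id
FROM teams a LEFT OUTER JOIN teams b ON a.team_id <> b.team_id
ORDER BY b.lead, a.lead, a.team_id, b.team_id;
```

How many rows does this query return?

22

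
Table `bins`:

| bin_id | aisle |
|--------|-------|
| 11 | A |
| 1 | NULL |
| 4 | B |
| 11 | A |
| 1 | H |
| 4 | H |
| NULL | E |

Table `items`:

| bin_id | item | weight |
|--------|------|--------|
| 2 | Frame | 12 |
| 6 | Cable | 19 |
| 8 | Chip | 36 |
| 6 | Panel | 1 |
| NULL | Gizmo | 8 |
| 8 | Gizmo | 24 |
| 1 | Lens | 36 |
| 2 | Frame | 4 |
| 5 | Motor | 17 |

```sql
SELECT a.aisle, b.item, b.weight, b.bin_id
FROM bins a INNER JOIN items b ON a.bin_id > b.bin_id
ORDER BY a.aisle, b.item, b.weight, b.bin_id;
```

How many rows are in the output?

22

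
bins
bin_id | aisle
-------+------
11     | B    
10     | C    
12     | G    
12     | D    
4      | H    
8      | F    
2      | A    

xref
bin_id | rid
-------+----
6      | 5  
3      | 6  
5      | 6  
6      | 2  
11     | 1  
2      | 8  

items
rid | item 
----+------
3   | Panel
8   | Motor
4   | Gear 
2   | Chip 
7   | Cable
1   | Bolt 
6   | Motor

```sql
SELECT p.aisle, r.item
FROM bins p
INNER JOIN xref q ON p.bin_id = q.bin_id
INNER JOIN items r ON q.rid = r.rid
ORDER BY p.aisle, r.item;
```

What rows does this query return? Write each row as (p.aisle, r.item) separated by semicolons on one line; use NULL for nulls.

(A, Motor); (B, Bolt)

Evaluate left to right. First `bins p INNER JOIN xref q` on bin_id: 2 row(s).
Then INNER JOIN `items r` on rid: keep only rows whose q.rid appears in r.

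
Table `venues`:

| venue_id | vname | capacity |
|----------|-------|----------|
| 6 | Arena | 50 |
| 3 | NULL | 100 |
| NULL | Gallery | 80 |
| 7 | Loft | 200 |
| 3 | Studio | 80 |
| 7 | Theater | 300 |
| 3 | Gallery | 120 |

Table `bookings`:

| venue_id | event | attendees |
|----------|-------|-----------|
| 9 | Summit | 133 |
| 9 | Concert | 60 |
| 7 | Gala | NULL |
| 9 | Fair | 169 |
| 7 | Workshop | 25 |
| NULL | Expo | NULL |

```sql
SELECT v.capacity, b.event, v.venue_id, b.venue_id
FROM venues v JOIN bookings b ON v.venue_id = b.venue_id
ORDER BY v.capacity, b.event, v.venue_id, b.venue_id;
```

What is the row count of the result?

INNER JOIN keeps only pairs where the ON condition holds.
Matching on v.venue_id = b.venue_id. A NULL in a compared column never satisfies the condition.
Matched pairs: 4.
Total: 4 rows.

4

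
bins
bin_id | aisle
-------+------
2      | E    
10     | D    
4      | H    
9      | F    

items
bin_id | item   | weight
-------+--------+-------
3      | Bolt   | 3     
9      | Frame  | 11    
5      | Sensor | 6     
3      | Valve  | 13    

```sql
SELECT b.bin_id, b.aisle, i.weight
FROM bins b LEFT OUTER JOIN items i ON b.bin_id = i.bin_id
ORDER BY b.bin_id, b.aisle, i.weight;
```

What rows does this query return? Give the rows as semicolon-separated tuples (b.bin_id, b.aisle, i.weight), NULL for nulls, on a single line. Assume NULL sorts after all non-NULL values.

LEFT JOIN keeps every row from `bins`; unmatched rows get NULL for `items`'s columns.
Matching on b.bin_id = i.bin_id.
Matched pairs: 1; unmatched b rows kept: 3.

(2, E, NULL); (4, H, NULL); (9, F, 11); (10, D, NULL)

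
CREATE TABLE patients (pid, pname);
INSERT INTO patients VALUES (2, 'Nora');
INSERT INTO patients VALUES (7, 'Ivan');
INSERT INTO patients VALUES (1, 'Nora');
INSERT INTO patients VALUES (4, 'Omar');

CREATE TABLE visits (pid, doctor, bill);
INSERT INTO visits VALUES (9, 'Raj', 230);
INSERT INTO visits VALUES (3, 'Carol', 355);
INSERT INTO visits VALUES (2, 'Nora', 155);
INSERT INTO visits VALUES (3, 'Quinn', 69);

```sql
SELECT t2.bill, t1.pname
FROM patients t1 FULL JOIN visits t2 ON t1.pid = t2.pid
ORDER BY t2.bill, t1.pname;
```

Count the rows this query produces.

7

FULL OUTER JOIN keeps every row from both sides; unmatched rows get NULL for the other side's columns.
Matching on t1.pid = t2.pid.
Matched pairs: 1; unmatched t1 rows kept: 3; unmatched t2 rows kept: 3.
Total: 1 matched + 6 padded = 7 rows.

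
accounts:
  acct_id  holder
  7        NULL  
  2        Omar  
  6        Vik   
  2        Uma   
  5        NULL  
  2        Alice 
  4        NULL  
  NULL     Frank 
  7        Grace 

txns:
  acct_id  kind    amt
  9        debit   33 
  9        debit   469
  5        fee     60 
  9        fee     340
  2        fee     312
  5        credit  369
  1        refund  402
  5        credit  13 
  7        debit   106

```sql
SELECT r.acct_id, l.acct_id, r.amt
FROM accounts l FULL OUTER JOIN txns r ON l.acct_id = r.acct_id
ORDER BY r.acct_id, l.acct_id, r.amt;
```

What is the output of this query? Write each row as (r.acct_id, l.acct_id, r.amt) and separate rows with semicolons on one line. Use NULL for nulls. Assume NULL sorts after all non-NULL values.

FULL OUTER JOIN keeps every row from both sides; unmatched rows get NULL for the other side's columns.
Matching on l.acct_id = r.acct_id. A NULL in a compared column never satisfies the condition.
Matched pairs: 8; unmatched l rows kept: 3; unmatched r rows kept: 4.

(1, NULL, 402); (2, 2, 312); (2, 2, 312); (2, 2, 312); (5, 5, 13); (5, 5, 60); (5, 5, 369); (7, 7, 106); (7, 7, 106); (9, NULL, 33); (9, NULL, 340); (9, NULL, 469); (NULL, 4, NULL); (NULL, 6, NULL); (NULL, NULL, NULL)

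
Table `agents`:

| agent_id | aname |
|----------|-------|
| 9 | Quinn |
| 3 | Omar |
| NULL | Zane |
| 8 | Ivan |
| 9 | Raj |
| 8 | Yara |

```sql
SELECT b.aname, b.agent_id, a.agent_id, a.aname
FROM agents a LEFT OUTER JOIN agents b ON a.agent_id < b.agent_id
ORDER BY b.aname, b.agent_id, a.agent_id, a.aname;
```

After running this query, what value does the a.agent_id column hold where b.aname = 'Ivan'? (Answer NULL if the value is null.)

3

LEFT JOIN keeps every row from `agents a`; unmatched rows get NULL for `agents b`'s columns.
Matching on a.agent_id < b.agent_id. A NULL in a compared column never satisfies the condition.
- a row (agent_id=9): no match → kept, b columns NULL.
- a row (agent_id=3): matches 4 b row(s) → 4 output row(s).
- a row (agent_id=NULL): no match → kept, b columns NULL.
- a row (agent_id=8): matches 2 b row(s) → 2 output row(s).
- a row (agent_id=9): no match → kept, b columns NULL.
- a row (agent_id=8): matches 2 b row(s) → 2 output row(s).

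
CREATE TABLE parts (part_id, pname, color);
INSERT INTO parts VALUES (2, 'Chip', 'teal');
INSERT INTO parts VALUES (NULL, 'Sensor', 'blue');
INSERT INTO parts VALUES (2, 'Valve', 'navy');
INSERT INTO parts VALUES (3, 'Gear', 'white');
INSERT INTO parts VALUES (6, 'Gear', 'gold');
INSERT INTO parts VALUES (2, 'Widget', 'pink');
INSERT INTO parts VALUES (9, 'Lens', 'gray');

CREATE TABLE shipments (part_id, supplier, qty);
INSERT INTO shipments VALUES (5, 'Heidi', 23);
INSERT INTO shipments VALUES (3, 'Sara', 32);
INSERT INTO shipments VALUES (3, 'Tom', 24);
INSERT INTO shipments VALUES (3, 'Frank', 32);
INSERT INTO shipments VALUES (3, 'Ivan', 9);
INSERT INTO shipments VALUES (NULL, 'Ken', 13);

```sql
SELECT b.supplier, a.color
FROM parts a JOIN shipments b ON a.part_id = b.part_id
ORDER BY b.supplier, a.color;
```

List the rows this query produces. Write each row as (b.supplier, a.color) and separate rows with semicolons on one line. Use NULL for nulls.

INNER JOIN keeps only pairs where the ON condition holds.
Matching on a.part_id = b.part_id. A NULL in a compared column never satisfies the condition.
Matched pairs: 4.

(Frank, white); (Ivan, white); (Sara, white); (Tom, white)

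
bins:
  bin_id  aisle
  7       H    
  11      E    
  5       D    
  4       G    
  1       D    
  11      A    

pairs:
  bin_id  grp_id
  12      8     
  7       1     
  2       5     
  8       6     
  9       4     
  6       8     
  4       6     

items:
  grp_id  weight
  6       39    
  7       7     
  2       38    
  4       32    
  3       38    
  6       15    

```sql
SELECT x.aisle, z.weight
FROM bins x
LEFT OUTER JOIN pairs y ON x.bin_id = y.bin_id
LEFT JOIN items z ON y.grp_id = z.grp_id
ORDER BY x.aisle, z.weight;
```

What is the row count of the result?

7

Joins associate left-to-right: bins LEFT JOIN pairs on bin_id gives 6 intermediate row(s).
Then LEFT JOIN `items z` on grp_id: each of those 6 rows is kept; rows whose y.grp_id has no match in z get NULL for z's columns.
Result: 7 row(s).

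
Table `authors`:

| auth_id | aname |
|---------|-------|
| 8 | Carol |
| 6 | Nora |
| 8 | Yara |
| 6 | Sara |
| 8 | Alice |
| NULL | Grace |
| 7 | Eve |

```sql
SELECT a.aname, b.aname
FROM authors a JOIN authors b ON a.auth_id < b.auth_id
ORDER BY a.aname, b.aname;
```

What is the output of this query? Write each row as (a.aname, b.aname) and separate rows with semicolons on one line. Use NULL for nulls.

INNER JOIN keeps only pairs where the ON condition holds.
Matching on a.auth_id < b.auth_id. A NULL in a compared column never satisfies the condition.
- auth_id=8: no matching b row, dropped.
- auth_id=6: 4 matching b row(s), so 4 row(s) emitted.
- auth_id=8: no matching b row, dropped.
- auth_id=6: 4 matching b row(s), so 4 row(s) emitted.
- auth_id=8: no matching b row, dropped.
- auth_id=NULL: no matching b row, dropped.
- auth_id=7: 3 matching b row(s), so 3 row(s) emitted.

(Eve, Alice); (Eve, Carol); (Eve, Yara); (Nora, Alice); (Nora, Carol); (Nora, Eve); (Nora, Yara); (Sara, Alice); (Sara, Carol); (Sara, Eve); (Sara, Yara)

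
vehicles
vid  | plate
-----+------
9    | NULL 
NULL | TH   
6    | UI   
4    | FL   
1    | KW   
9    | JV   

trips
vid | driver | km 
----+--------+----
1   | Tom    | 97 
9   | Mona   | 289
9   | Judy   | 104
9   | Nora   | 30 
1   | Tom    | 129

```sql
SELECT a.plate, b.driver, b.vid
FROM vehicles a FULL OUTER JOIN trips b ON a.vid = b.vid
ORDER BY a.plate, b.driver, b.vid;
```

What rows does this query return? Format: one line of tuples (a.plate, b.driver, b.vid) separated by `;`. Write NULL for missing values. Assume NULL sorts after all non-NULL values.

(FL, NULL, NULL); (JV, Judy, 9); (JV, Mona, 9); (JV, Nora, 9); (KW, Tom, 1); (KW, Tom, 1); (TH, NULL, NULL); (UI, NULL, NULL); (NULL, Judy, 9); (NULL, Mona, 9); (NULL, Nora, 9)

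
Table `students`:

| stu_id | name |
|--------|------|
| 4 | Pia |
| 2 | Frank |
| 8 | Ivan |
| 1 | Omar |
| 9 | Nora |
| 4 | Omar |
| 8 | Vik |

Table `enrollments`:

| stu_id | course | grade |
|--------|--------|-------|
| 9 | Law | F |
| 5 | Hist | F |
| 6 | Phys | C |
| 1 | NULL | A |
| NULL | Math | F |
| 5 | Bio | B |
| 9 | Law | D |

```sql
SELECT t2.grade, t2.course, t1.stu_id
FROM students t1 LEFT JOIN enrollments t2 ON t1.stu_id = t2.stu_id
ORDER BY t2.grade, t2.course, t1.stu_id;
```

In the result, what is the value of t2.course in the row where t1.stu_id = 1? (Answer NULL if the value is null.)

NULL

LEFT JOIN keeps every row from `students`; unmatched rows get NULL for `enrollments`'s columns.
Matching on t1.stu_id = t2.stu_id. A NULL in a compared column never satisfies the condition.
Matched pairs: 3; unmatched t1 rows kept: 5.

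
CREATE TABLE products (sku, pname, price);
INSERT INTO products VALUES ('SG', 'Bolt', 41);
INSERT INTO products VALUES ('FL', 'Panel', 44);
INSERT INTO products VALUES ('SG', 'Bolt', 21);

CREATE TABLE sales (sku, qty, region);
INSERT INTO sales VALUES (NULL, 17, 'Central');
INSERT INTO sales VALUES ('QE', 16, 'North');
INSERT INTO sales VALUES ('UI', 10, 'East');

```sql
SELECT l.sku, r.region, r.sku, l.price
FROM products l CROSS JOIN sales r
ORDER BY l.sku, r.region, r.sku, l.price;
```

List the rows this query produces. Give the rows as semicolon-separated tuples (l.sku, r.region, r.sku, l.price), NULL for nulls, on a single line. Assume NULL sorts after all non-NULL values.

(FL, Central, NULL, 44); (FL, East, UI, 44); (FL, North, QE, 44); (SG, Central, NULL, 21); (SG, Central, NULL, 41); (SG, East, UI, 21); (SG, East, UI, 41); (SG, North, QE, 21); (SG, North, QE, 41)

CROSS JOIN pairs every row of `products` with every row of `sales`: 3 × 3 = 9 rows.
After projecting and ordering:
l.sku | r.region | r.sku | l.price
FL | Central | NULL | 44
FL | East | UI | 44
FL | North | QE | 44
SG | Central | NULL | 21
SG | Central | NULL | 41
SG | East | UI | 21
SG | East | UI | 41
SG | North | QE | 21
SG | North | QE | 41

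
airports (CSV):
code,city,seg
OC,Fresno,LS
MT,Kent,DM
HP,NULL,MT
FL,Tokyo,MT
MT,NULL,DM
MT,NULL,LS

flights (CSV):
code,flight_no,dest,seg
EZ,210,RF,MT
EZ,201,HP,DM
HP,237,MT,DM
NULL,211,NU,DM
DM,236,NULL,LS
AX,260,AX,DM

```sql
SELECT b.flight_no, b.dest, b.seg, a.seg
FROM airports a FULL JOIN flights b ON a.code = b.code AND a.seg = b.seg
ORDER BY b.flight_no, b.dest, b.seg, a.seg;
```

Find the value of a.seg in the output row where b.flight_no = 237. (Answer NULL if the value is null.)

FULL OUTER JOIN keeps every row from both sides; unmatched rows get NULL for the other side's columns.
Matching on a.code = b.code AND a.seg = b.seg. A NULL in a compared column never satisfies the condition.
- a (code=OC, seg=LS) has no partner → padded with NULL.
- a (code=MT, seg=DM) has no partner → padded with NULL.
- a (code=HP, seg=MT) has no partner → padded with NULL.
- a (code=FL, seg=MT) has no partner → padded with NULL.
- a (code=MT, seg=DM) has no partner → padded with NULL.
- a (code=MT, seg=LS) has no partner → padded with NULL.
- 6 b row(s) had no a match → kept, a columns NULL.

NULL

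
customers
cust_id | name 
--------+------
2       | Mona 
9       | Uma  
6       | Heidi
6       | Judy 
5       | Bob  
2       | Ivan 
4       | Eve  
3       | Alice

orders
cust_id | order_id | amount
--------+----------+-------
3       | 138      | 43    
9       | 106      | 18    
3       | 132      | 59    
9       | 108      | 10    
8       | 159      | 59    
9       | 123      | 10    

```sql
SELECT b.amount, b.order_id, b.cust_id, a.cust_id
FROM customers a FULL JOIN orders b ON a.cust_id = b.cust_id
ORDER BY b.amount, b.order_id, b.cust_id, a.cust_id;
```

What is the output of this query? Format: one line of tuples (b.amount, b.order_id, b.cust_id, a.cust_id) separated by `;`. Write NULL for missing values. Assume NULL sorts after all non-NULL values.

(10, 108, 9, 9); (10, 123, 9, 9); (18, 106, 9, 9); (43, 138, 3, 3); (59, 132, 3, 3); (59, 159, 8, NULL); (NULL, NULL, NULL, 2); (NULL, NULL, NULL, 2); (NULL, NULL, NULL, 4); (NULL, NULL, NULL, 5); (NULL, NULL, NULL, 6); (NULL, NULL, NULL, 6)

FULL OUTER JOIN keeps every row from both sides; unmatched rows get NULL for the other side's columns.
Matching on a.cust_id = b.cust_id.
- a (cust_id=2) has no partner → padded with NULL.
- a (cust_id=9) pairs with 3 row(s) of b.
- a (cust_id=6) has no partner → padded with NULL.
- a (cust_id=6) has no partner → padded with NULL.
- a (cust_id=5) has no partner → padded with NULL.
- a (cust_id=2) has no partner → padded with NULL.
- a (cust_id=4) has no partner → padded with NULL.
- a (cust_id=3) pairs with 2 row(s) of b.
- 1 row(s) from b found no a partner → padded with NULL.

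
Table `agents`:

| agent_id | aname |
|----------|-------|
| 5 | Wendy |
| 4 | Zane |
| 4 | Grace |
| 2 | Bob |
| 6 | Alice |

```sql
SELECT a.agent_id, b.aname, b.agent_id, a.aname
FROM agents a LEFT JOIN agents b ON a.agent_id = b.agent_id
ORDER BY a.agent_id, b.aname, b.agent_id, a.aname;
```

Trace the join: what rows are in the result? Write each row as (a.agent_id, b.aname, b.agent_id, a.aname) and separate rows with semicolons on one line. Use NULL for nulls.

(2, Bob, 2, Bob); (4, Grace, 4, Grace); (4, Grace, 4, Zane); (4, Zane, 4, Grace); (4, Zane, 4, Zane); (5, Wendy, 5, Wendy); (6, Alice, 6, Alice)

LEFT JOIN keeps every row from `agents a`; unmatched rows get NULL for `agents b`'s columns.
Matching on a.agent_id = b.agent_id.
Matched pairs: 7; unmatched a rows kept: 0.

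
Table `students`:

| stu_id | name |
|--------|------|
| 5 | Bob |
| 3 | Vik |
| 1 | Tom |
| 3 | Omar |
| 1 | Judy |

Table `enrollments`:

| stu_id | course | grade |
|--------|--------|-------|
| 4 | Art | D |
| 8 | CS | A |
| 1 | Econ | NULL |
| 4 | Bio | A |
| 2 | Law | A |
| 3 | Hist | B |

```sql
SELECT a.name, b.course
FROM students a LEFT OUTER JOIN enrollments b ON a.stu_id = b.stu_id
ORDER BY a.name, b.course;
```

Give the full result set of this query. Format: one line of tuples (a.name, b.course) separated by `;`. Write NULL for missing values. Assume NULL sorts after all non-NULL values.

(Bob, NULL); (Judy, Econ); (Omar, Hist); (Tom, Econ); (Vik, Hist)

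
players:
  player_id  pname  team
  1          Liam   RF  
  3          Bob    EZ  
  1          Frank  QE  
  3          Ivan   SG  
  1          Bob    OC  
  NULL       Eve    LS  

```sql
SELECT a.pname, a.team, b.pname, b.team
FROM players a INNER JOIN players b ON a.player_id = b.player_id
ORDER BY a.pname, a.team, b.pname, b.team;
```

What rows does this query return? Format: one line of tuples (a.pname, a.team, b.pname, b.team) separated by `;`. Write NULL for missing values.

INNER JOIN keeps only pairs where the ON condition holds.
Matching on a.player_id = b.player_id. A NULL in a compared column never satisfies the condition.
- a (player_id=1) pairs with 3 row(s) of b.
- a (player_id=3) pairs with 2 row(s) of b.
- a (player_id=1) pairs with 3 row(s) of b.
- a (player_id=3) pairs with 2 row(s) of b.
- a (player_id=1) pairs with 3 row(s) of b.
- a (player_id=NULL) has no partner → excluded.

(Bob, EZ, Bob, EZ); (Bob, EZ, Ivan, SG); (Bob, OC, Bob, OC); (Bob, OC, Frank, QE); (Bob, OC, Liam, RF); (Frank, QE, Bob, OC); (Frank, QE, Frank, QE); (Frank, QE, Liam, RF); (Ivan, SG, Bob, EZ); (Ivan, SG, Ivan, SG); (Liam, RF, Bob, OC); (Liam, RF, Frank, QE); (Liam, RF, Liam, RF)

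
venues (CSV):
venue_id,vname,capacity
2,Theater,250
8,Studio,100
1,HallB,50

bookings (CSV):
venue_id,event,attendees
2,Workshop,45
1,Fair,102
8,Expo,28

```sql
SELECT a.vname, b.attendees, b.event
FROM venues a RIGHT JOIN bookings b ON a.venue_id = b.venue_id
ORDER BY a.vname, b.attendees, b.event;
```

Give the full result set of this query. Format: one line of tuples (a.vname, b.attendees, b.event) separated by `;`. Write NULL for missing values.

RIGHT JOIN keeps every row from `bookings`; unmatched rows get NULL for `venues`'s columns.
Matching on a.venue_id = b.venue_id.
Matched pairs: 3; unmatched b rows kept: 0.

(HallB, 102, Fair); (Studio, 28, Expo); (Theater, 45, Workshop)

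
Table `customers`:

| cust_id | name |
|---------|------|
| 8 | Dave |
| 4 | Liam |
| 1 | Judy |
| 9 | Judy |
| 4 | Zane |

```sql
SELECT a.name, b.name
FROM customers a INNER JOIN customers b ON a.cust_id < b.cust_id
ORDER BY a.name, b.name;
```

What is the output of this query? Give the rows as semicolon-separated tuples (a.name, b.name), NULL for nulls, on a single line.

(Dave, Judy); (Judy, Dave); (Judy, Judy); (Judy, Liam); (Judy, Zane); (Liam, Dave); (Liam, Judy); (Zane, Dave); (Zane, Judy)

INNER JOIN keeps only pairs where the ON condition holds.
Matching on a.cust_id < b.cust_id.
- a (cust_id=8) pairs with 1 row(s) of b.
- a (cust_id=4) pairs with 2 row(s) of b.
- a (cust_id=1) pairs with 4 row(s) of b.
- a (cust_id=9) has no partner → excluded.
- a (cust_id=4) pairs with 2 row(s) of b.
After projecting and ordering:
a.name | b.name
Dave | Judy
Judy | Dave
Judy | Judy
Judy | Liam
Judy | Zane
Liam | Dave
Liam | Judy
Zane | Dave
Zane | Judy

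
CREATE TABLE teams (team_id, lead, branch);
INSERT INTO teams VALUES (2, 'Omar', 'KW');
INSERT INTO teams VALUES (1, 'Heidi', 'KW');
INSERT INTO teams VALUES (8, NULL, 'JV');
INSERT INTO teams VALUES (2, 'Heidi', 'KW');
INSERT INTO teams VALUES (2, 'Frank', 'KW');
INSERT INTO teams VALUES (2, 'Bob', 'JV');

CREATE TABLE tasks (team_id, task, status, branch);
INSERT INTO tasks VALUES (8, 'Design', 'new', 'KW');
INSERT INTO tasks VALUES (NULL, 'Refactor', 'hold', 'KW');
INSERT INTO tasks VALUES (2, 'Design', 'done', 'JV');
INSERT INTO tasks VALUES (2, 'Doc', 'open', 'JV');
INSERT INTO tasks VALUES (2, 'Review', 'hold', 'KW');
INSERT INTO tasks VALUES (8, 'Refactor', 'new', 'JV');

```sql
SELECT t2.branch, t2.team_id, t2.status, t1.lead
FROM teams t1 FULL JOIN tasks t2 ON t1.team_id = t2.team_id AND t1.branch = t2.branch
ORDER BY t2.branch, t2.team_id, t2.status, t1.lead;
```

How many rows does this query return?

9

FULL OUTER JOIN keeps every row from both sides; unmatched rows get NULL for the other side's columns.
Matching on t1.team_id = t2.team_id AND t1.branch = t2.branch. A NULL in a compared column never satisfies the condition.
- t1[0] team_id=2, branch=KW → 1 match(es) in t2 → 1 row(s).
- t1[1] team_id=1, branch=KW → no match; kept with NULLs on the t2 side.
- t1[2] team_id=8, branch=JV → 1 match(es) in t2 → 1 row(s).
- t1[3] team_id=2, branch=KW → 1 match(es) in t2 → 1 row(s).
- t1[4] team_id=2, branch=KW → 1 match(es) in t2 → 1 row(s).
- t1[5] team_id=2, branch=JV → 2 match(es) in t2 → 2 row(s).
- plus 2 unmatched t2 row(s), each kept with NULL t1 columns.
Total: 6 matched + 3 padded = 9 rows.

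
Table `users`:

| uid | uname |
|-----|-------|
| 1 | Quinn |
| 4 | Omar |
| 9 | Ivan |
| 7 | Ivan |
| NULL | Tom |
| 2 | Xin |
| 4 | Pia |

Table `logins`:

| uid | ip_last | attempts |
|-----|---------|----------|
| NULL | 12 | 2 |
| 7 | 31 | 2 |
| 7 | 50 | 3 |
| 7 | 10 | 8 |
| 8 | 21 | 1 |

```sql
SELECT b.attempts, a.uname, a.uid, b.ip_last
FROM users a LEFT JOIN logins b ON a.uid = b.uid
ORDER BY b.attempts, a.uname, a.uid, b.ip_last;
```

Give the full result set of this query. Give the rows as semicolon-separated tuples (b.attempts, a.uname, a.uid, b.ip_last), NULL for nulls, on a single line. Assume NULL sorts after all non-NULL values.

LEFT JOIN keeps every row from `users`; unmatched rows get NULL for `logins`'s columns.
Matching on a.uid = b.uid. A NULL in a compared column never satisfies the condition.
Matched pairs: 3; unmatched a rows kept: 6.

(2, Ivan, 7, 31); (3, Ivan, 7, 50); (8, Ivan, 7, 10); (NULL, Ivan, 9, NULL); (NULL, Omar, 4, NULL); (NULL, Pia, 4, NULL); (NULL, Quinn, 1, NULL); (NULL, Tom, NULL, NULL); (NULL, Xin, 2, NULL)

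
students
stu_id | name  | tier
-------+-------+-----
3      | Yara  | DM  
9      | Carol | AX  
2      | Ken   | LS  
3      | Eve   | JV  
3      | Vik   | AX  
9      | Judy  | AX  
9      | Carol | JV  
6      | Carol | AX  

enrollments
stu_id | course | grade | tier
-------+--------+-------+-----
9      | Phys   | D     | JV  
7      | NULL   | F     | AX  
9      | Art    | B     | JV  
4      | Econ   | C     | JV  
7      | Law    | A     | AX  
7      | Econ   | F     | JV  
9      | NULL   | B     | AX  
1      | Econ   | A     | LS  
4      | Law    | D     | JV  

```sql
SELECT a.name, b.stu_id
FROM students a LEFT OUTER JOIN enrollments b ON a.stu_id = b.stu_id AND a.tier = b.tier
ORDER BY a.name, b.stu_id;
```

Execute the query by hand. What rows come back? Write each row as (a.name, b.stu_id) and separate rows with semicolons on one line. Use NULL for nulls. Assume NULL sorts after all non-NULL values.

(Carol, 9); (Carol, 9); (Carol, 9); (Carol, NULL); (Eve, NULL); (Judy, 9); (Ken, NULL); (Vik, NULL); (Yara, NULL)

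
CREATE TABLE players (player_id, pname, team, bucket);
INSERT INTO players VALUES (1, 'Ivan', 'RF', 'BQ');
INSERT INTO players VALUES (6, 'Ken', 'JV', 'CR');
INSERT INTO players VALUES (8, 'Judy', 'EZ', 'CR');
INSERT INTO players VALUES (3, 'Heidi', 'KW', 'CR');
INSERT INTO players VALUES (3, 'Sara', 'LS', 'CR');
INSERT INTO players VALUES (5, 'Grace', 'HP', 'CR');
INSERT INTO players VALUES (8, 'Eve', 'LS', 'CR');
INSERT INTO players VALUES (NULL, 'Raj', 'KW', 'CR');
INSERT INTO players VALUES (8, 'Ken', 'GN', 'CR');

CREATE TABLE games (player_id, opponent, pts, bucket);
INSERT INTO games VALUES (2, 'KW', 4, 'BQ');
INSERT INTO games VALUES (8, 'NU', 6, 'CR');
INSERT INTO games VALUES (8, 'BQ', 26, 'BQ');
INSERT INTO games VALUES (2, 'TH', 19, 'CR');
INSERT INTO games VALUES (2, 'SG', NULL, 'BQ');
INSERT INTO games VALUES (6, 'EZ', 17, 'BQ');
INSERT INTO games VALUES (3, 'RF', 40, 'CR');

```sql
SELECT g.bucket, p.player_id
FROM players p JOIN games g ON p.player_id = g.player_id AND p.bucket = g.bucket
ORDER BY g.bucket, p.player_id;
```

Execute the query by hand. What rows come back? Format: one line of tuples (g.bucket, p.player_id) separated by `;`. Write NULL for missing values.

INNER JOIN keeps only pairs where the ON condition holds.
Matching on p.player_id = g.player_id AND p.bucket = g.bucket. A NULL in a compared column never satisfies the condition.
- p (player_id=1, bucket=BQ) has no partner → excluded.
- p (player_id=6, bucket=CR) has no partner → excluded.
- p (player_id=8, bucket=CR) pairs with 1 row(s) of g.
- p (player_id=3, bucket=CR) pairs with 1 row(s) of g.
- p (player_id=3, bucket=CR) pairs with 1 row(s) of g.
- p (player_id=5, bucket=CR) has no partner → excluded.
- p (player_id=8, bucket=CR) pairs with 1 row(s) of g.
- p (player_id=NULL, bucket=CR) has no partner → excluded.
- p (player_id=8, bucket=CR) pairs with 1 row(s) of g.
After projecting and ordering:
g.bucket | p.player_id
CR | 3
CR | 3
CR | 8
CR | 8
CR | 8

(CR, 3); (CR, 3); (CR, 8); (CR, 8); (CR, 8)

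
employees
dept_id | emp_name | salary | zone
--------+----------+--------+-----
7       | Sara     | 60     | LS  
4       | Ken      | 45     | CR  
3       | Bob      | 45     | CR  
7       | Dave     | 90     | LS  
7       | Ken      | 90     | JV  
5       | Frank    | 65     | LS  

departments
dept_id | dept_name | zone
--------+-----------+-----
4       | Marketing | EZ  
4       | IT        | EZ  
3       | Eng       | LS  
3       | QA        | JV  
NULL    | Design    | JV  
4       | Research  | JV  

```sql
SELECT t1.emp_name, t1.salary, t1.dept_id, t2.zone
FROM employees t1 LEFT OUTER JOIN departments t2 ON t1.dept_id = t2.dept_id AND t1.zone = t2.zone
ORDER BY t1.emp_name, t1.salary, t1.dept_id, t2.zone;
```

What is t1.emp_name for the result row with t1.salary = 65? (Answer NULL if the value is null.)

Frank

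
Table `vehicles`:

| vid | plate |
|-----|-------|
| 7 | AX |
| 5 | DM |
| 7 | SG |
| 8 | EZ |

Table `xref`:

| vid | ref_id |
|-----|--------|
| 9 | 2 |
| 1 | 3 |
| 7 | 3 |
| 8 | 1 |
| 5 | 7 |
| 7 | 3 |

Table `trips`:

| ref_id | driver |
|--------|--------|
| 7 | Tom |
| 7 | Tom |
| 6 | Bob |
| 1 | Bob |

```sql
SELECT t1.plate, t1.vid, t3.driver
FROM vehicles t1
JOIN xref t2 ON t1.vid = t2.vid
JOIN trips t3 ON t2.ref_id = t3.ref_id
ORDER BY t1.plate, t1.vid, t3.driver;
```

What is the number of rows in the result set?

Evaluate left to right. First `vehicles t1 INNER JOIN xref t2` on vid: 6 row(s).
Then INNER JOIN `trips t3` on ref_id: keep only rows whose t2.ref_id appears in t3.
Result: 3 row(s).

3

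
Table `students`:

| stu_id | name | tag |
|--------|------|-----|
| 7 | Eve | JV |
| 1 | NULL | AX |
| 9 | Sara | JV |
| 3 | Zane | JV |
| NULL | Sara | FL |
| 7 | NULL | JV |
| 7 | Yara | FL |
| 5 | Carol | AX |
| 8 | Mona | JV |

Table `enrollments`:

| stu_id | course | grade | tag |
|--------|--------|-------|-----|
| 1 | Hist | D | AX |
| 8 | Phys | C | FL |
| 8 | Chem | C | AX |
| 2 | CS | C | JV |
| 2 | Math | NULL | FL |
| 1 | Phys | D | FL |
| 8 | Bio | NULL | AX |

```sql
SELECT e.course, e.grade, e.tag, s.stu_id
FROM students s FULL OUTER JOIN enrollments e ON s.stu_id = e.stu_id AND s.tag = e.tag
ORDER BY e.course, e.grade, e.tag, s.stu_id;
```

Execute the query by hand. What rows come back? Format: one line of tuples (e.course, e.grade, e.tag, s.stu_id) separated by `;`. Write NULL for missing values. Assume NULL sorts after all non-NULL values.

FULL OUTER JOIN keeps every row from both sides; unmatched rows get NULL for the other side's columns.
Matching on s.stu_id = e.stu_id AND s.tag = e.tag. A NULL in a compared column never satisfies the condition.
- s (stu_id=7, tag=JV) has no partner → padded with NULL.
- s (stu_id=1, tag=AX) pairs with 1 row(s) of e.
- s (stu_id=9, tag=JV) has no partner → padded with NULL.
- s (stu_id=3, tag=JV) has no partner → padded with NULL.
- s (stu_id=NULL, tag=FL) has no partner → padded with NULL.
- s (stu_id=7, tag=JV) has no partner → padded with NULL.
- s (stu_id=7, tag=FL) has no partner → padded with NULL.
- s (stu_id=5, tag=AX) has no partner → padded with NULL.
- s (stu_id=8, tag=JV) has no partner → padded with NULL.
- 6 row(s) from e found no s partner → padded with NULL.

(Bio, NULL, AX, NULL); (CS, C, JV, NULL); (Chem, C, AX, NULL); (Hist, D, AX, 1); (Math, NULL, FL, NULL); (Phys, C, FL, NULL); (Phys, D, FL, NULL); (NULL, NULL, NULL, 3); (NULL, NULL, NULL, 5); (NULL, NULL, NULL, 7); (NULL, NULL, NULL, 7); (NULL, NULL, NULL, 7); (NULL, NULL, NULL, 8); (NULL, NULL, NULL, 9); (NULL, NULL, NULL, NULL)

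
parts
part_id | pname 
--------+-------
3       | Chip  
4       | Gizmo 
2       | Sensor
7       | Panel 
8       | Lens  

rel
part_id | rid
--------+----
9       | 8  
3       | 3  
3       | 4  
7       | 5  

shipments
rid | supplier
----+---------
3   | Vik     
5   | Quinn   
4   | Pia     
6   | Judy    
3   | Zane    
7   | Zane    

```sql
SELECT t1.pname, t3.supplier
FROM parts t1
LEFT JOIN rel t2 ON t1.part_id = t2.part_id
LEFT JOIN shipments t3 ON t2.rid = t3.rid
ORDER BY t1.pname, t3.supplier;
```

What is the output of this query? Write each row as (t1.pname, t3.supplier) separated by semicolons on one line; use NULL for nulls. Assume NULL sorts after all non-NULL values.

Step 1 — t1 LEFT JOIN t2 on part_id → 6 row(s).
Then LEFT JOIN `shipments t3` on rid: each of those 6 rows is kept; rows whose t2.rid has no match in t3 get NULL for t3's columns.

(Chip, Pia); (Chip, Vik); (Chip, Zane); (Gizmo, NULL); (Lens, NULL); (Panel, Quinn); (Sensor, NULL)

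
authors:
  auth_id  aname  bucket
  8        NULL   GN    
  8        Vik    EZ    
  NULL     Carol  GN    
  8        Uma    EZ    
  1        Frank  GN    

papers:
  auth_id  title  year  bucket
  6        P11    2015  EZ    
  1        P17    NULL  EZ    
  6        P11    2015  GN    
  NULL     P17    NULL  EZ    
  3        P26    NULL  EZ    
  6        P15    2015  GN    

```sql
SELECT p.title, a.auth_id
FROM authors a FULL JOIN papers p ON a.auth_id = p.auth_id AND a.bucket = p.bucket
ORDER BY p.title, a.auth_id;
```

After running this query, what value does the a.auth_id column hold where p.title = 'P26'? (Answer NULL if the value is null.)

FULL OUTER JOIN keeps every row from both sides; unmatched rows get NULL for the other side's columns.
Matching on a.auth_id = p.auth_id AND a.bucket = p.bucket. A NULL in a compared column never satisfies the condition.
Matched pairs: 0; unmatched a rows kept: 5; unmatched p rows kept: 6.

NULL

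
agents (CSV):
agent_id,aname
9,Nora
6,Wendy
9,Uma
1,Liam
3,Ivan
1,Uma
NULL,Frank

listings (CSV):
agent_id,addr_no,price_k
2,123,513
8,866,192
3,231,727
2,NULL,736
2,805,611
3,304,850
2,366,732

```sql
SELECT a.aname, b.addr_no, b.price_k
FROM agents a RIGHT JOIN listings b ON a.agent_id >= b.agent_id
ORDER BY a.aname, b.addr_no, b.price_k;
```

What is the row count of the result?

26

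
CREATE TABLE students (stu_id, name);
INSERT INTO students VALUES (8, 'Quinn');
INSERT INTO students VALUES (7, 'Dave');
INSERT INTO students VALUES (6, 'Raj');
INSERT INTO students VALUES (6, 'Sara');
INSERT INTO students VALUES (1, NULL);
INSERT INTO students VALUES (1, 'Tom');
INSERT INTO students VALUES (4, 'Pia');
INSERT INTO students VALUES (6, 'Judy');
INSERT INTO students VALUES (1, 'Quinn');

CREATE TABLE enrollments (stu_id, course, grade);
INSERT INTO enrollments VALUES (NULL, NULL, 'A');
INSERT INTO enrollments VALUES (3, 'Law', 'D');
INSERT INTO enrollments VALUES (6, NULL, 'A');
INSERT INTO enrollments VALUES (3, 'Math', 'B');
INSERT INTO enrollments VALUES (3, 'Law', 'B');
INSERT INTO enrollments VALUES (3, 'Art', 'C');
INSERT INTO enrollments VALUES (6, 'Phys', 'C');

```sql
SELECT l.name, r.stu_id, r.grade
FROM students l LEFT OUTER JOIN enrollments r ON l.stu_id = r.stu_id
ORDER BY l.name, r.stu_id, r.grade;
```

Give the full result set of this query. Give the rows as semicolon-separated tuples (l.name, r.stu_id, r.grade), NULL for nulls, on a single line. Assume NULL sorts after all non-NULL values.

LEFT JOIN keeps every row from `students`; unmatched rows get NULL for `enrollments`'s columns.
Matching on l.stu_id = r.stu_id. A NULL in a compared column never satisfies the condition.
- l (stu_id=8) has no partner → padded with NULL.
- l (stu_id=7) has no partner → padded with NULL.
- l (stu_id=6) pairs with 2 row(s) of r.
- l (stu_id=6) pairs with 2 row(s) of r.
- l (stu_id=1) has no partner → padded with NULL.
- l (stu_id=1) has no partner → padded with NULL.
- l (stu_id=4) has no partner → padded with NULL.
- l (stu_id=6) pairs with 2 row(s) of r.
- l (stu_id=1) has no partner → padded with NULL.

(Dave, NULL, NULL); (Judy, 6, A); (Judy, 6, C); (Pia, NULL, NULL); (Quinn, NULL, NULL); (Quinn, NULL, NULL); (Raj, 6, A); (Raj, 6, C); (Sara, 6, A); (Sara, 6, C); (Tom, NULL, NULL); (NULL, NULL, NULL)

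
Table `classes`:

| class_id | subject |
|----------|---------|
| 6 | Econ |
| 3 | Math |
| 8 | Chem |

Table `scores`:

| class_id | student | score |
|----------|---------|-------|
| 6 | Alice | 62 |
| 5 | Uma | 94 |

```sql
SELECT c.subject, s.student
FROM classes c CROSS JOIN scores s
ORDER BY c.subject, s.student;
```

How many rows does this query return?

6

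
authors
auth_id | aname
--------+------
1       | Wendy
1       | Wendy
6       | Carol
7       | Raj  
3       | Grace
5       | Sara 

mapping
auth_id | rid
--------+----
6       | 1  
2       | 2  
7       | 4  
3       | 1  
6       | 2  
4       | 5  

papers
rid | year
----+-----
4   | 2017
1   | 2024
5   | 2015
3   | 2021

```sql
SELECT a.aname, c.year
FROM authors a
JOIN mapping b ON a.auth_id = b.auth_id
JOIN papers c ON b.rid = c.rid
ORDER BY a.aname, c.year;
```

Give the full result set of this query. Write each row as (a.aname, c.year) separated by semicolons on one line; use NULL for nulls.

Evaluate left to right. First `authors a INNER JOIN mapping b` on auth_id: 4 row(s).
Then INNER JOIN `papers c` on rid: keep only rows whose b.rid appears in c.

(Carol, 2024); (Grace, 2024); (Raj, 2017)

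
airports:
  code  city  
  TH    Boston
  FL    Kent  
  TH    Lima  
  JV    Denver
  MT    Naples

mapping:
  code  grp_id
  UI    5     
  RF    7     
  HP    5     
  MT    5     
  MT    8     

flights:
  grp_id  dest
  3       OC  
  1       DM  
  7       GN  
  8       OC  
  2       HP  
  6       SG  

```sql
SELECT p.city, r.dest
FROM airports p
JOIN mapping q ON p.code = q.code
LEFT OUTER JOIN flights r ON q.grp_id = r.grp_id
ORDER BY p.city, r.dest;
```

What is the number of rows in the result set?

2

Step 1 — p INNER JOIN q on code → 2 row(s).
Then LEFT JOIN `flights r` on grp_id: each of those 2 rows is kept; rows whose q.grp_id has no match in r get NULL for r's columns.
Result: 2 row(s).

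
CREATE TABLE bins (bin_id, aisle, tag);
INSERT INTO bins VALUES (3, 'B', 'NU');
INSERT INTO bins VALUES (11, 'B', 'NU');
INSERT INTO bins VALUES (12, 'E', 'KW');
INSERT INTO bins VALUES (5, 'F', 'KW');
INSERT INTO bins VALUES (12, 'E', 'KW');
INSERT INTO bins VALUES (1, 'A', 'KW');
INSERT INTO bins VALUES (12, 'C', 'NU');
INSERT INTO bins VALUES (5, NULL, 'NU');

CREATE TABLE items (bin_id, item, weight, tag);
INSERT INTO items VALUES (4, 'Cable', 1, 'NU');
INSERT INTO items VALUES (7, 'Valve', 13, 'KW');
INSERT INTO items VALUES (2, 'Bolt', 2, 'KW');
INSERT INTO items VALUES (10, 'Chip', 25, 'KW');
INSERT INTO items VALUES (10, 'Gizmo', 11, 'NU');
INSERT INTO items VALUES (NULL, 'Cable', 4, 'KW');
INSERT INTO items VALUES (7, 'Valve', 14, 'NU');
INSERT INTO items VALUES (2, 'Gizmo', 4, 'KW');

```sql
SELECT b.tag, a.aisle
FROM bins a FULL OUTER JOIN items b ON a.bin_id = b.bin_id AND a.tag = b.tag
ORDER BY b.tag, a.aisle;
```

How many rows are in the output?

16

FULL OUTER JOIN keeps every row from both sides; unmatched rows get NULL for the other side's columns.
Matching on a.bin_id = b.bin_id AND a.tag = b.tag. A NULL in a compared column never satisfies the condition.
Matched pairs: 0; unmatched a rows kept: 8; unmatched b rows kept: 8.
Total: 0 matched + 16 padded = 16 rows.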